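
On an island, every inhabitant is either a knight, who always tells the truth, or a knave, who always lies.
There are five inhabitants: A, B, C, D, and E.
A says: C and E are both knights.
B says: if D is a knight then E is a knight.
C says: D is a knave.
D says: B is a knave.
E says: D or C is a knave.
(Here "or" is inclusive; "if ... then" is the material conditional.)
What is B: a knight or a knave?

B is a knight.

Consistent assignments: {A=knight, B=knight, C=knight, D=knave, E=knight}
In every consistent assignment, B is a knight.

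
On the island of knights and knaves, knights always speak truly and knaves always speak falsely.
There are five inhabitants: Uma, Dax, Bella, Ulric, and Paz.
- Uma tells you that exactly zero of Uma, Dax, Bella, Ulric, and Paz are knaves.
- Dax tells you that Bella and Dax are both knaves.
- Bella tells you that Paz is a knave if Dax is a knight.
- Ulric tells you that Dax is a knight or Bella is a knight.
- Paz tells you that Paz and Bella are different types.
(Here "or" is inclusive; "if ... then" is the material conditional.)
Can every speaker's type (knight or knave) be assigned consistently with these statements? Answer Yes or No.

No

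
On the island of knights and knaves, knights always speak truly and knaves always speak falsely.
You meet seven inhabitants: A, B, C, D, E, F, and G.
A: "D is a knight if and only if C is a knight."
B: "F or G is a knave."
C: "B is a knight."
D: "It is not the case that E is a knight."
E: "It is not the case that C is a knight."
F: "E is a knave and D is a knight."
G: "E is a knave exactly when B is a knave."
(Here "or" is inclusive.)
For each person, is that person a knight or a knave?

Since A is a knight, "D is a knight if and only if C is a knight" needs to be true, which holds.
B (knight): "F or G is a knave" — true. ✓
C is a knight, and the claim "B is a knight" is indeed true.
D is a knight, so "it is not the case that E is a knight" must be true — and it is.
As a knave, E's statement "it is not the case that C is a knight" should be False; it is.
F is a knight; "E is a knave and D is a knight" is true, as required.
G (knave): "E is a knave exactly when B is a knave" — False. ✓

Knights: A, B, C, D, and F. Knaves: E and G.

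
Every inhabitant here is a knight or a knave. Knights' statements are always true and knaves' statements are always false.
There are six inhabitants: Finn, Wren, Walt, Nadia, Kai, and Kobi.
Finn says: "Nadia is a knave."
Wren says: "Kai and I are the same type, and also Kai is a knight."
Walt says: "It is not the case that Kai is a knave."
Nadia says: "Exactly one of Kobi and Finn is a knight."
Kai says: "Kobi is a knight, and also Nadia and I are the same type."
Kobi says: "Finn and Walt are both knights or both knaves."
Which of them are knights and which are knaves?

Finn is a knave, so "Nadia is a knave" must be False — and it is.
Wren is a knave, so "Kai and I are the same type, and also Kai is a knight" must be False — and it is.
Walt is a knave, and the claim "it is not the case that Kai is a knave" is indeed False.
Nadia is a knight, so "exactly one of Kobi and Finn is a knight" must be true — and it is.
Since Kai is a knave, "Kobi is a knight, and also Nadia and I are the same type" needs to be False, which holds.
As a knight, Kobi's statement "Finn and Walt are both knights or both knaves" should be true; it is.

Finn is a knave, Wren is a knave, Walt is a knave, Nadia is a knight, Kai is a knave, and Kobi is a knight.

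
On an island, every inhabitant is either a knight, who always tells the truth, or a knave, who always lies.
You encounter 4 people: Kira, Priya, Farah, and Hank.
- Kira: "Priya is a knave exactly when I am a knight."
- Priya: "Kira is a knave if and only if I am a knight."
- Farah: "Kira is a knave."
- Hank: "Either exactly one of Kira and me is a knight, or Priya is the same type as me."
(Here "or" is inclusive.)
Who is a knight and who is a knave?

Kira is a knave, and the claim "Priya is a knave exactly when I am a knight" is indeed False.
Priya is a knave, so "Kira is a knave if and only if I am a knight" must be False — and it is.
Farah is a knight, and the claim "Kira is a knave" is indeed true.
Hank (knight): "either exactly one of Kira and me is a knight, or Priya is the same type as me" — true. ✓

Kira is a knave, Priya is a knave, Farah is a knight, and Hank is a knight.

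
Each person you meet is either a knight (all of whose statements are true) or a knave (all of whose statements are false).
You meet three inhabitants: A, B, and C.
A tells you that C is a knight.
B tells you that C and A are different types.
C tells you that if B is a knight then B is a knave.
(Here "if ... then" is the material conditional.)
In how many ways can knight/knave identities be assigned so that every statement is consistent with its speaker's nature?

Consistent assignments:
  A=knight, B=knave, C=knight

1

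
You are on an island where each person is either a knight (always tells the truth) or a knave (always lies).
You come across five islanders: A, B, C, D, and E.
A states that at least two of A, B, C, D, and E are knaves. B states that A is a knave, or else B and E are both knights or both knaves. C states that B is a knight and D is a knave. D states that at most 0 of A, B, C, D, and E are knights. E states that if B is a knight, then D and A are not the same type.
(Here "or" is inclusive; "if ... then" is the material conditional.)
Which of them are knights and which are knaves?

Suppose A is a knave. Then A's statement "at least two of A, B, C, D, and E are knaves" would have to be false. Checking the 16 ways to assign the others, none is consistent with every speaker.
(For instance, with B=knave, C=knave, D=knave, E=knight, A's claim "at least two of A, B, C, D, and E are knaves" comes out true where it would need to be false.)
So A must be a knight, making "at least two of A, B, C, D, and E are knaves" true. Taking A=knight, B=knave, C=knave, D=knave, E=knight, each remaining statement checks out:
  B (knave): "A is a knave, or else B and E are both knights or both knaves" — false. ✓
  C (knave): "B is a knight and D is a knave" — false. ✓
  D (knave): "at most 0 of A, B, C, D, and E are knights" — false. ✓
  E (knight): "if B is a knight, then D and A are not the same type" — true. ✓
This is the unique consistent assignment.

Knights: A and E. Knaves: B, C, and D.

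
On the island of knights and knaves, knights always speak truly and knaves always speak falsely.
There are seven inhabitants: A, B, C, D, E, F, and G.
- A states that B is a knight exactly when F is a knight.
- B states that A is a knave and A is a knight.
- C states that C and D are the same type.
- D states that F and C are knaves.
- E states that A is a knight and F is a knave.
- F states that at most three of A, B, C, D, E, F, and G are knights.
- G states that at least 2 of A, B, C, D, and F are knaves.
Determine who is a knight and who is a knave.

A is a knight, B is a knave, C is a knave, D is a knight, E is a knight, F is a knave, and G is a knight.

As a knight, A's statement "B is a knight exactly when F is a knight" should be True; it is.
B is a knave, so "A is a knave and A is a knight" must be false — and it is.
C is a knave, and the claim "C and D are the same type" is indeed false.
D is a knight, and the claim "F and C are knaves" is indeed True.
E (knight): "A is a knight and F is a knave" — True. ✓
F (knave): "at most three of A, B, C, D, E, F, and G are knights" — false. ✓
As a knight, G's statement "at least 2 of A, B, C, D, and F are knaves" should be True; it is.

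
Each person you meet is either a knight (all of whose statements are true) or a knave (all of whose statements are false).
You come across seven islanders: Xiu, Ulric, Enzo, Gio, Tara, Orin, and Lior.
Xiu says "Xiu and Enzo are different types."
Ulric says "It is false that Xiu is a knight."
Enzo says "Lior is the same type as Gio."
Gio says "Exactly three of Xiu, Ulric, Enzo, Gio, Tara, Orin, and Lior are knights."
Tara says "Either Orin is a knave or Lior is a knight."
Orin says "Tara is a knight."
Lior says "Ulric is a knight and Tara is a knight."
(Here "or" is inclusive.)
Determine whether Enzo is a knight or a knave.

Enzo is a knave.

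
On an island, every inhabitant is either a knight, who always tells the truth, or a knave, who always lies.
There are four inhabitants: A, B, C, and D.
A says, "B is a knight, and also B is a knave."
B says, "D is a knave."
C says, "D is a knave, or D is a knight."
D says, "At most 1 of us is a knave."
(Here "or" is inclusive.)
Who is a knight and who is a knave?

A is a knave, B is a knight, C is a knight, and D is a knave.

Suppose A is a knight. Then A's statement "B is a knight, and also B is a knave" would have to be true. Checking the 8 ways to assign the others, none is consistent with every speaker.
(For instance, with B=knight, C=knight, D=knave, A's claim "B is a knight, and also B is a knave" comes out false where it would need to be true.)
So A must be a knave, making "B is a knight, and also B is a knave" false. Taking A=knave, B=knight, C=knight, D=knave, each remaining statement checks out:
  B (knight): "D is a knave" — true. ✓
  C (knight): "D is a knave, or D is a knight" — true. ✓
  D (knave): "at most 1 of us is a knave" — false. ✓
This is the unique consistent assignment.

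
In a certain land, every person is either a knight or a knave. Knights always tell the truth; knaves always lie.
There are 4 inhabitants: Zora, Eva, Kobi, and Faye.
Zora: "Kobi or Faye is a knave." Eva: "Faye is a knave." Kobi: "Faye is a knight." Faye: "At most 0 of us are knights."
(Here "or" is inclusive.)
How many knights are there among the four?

The unique consistent assignment is Zora=knight, Eva=knight, Kobi=knave, Faye=knave.
That has 2 knights.

2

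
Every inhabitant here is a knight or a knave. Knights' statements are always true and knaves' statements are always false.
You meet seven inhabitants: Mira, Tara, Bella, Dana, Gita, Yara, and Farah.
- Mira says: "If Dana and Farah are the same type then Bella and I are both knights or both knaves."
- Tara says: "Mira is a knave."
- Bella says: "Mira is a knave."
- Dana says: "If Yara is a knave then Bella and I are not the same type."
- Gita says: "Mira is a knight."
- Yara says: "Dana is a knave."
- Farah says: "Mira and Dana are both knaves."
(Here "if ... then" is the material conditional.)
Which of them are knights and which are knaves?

As a knight, Mira's statement "if Dana and Farah are the same type then Bella and I are both knights or both knaves" should be True; it is.
Tara is a knave, and the claim "Mira is a knave" is indeed false.
Bella (knave): "Mira is a knave" — false. ✓
Dana is a knight; "if Yara is a knave then Bella and I are not the same type" is True, as required.
Gita is a knight, so "Mira is a knight" must be True — and it is.
As a knave, Yara's statement "Dana is a knave" should be false; it is.
Since Farah is a knave, "Mira and Dana are both knaves" needs to be false, which holds.

Mira is a knight, Tara is a knave, Bella is a knave, Dana is a knight, Gita is a knight, Yara is a knave, and Farah is a knave.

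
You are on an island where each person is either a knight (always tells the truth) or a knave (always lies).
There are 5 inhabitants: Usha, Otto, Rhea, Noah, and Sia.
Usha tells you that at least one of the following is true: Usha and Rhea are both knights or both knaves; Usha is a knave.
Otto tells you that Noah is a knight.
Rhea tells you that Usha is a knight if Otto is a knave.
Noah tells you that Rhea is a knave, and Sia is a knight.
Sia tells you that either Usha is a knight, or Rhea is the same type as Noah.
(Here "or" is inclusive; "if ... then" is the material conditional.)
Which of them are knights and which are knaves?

Usha is a knight, Otto is a knave, Rhea is a knight, Noah is a knave, and Sia is a knight.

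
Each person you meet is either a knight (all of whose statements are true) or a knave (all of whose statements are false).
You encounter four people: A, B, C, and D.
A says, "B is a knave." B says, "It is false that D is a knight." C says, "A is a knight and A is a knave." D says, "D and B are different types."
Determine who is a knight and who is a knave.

A is a knight, B is a knave, C is a knave, and D is a knight.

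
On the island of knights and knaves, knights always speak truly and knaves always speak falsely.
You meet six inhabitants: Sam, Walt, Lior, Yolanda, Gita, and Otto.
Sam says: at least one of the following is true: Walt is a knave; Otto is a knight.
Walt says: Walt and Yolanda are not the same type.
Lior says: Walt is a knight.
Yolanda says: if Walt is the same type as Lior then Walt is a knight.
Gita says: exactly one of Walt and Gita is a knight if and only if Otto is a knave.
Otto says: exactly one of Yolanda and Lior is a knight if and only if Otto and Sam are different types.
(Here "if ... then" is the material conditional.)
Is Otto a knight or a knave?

Otto is a knave.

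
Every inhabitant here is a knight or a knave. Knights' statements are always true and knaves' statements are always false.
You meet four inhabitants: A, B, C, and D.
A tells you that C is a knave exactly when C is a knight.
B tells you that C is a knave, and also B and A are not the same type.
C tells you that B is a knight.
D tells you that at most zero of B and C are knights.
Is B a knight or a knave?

Consistent assignments: {A=knave, B=knave, C=knave, D=knight}
In every consistent assignment, B is a knave.

B is a knave.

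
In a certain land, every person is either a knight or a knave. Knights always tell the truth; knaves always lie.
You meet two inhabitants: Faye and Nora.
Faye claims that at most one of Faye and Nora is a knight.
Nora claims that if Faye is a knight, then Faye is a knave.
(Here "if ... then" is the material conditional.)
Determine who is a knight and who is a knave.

Faye is a knight and Nora is a knave.

Faye is a knight, and the claim "at most one of Faye and Nora is a knight" is indeed True.
Nora is a knave; "if Faye is a knight, then Faye is a knave" is false, as required.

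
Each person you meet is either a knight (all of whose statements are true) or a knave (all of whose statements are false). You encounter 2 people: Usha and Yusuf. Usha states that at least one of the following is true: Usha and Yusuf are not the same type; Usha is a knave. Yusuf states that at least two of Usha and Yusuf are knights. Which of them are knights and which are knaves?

Usha is a knight; "at least one of the following is true: Usha and Yusuf are not the same type; Usha is a knave" is True, as required.
Yusuf (knave): "at least two of Usha and Yusuf are knights" — false. ✓

Knights: Usha. Knaves: Yusuf.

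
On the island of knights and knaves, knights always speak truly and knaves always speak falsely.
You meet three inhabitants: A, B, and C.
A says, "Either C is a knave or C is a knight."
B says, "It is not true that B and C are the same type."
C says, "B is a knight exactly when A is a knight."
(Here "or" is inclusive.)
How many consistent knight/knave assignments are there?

Consistent assignments:
  A=knight, B=knave, C=knave

1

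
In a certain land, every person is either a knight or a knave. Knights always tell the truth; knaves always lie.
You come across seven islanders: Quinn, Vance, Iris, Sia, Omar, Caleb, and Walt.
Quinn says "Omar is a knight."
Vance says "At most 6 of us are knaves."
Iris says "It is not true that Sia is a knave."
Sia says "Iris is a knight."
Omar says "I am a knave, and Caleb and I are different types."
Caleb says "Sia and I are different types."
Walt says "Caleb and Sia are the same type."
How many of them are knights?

2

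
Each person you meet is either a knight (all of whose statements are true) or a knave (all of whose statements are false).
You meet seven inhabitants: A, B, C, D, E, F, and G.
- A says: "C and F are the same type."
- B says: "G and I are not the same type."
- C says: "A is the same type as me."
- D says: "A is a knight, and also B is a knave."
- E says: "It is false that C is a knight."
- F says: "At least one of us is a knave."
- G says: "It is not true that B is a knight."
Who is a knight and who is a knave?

A is a knight, B is a knight, C is a knight, D is a knave, E is a knave, F is a knight, and G is a knave.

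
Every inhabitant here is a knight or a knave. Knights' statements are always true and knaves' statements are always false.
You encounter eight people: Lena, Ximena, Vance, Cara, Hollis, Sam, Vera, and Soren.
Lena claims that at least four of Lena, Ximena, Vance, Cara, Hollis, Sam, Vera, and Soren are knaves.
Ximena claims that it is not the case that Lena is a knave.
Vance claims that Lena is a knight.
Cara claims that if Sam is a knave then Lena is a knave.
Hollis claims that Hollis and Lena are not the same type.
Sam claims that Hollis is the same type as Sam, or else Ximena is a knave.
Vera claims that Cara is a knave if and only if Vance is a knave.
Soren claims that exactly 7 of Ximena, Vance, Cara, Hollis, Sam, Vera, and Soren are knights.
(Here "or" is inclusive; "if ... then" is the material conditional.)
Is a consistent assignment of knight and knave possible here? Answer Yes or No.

No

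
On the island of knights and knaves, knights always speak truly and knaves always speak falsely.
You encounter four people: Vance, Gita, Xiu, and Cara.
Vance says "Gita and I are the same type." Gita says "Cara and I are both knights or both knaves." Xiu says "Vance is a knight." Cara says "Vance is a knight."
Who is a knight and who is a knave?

Vance is a knight, so "Gita and I are the same type" must be true — and it is.
Gita is a knight; "Cara and I are both knights or both knaves" is true, as required.
Xiu is a knight, and the claim "Vance is a knight" is indeed true.
Cara is a knight; "Vance is a knight" is true, as required.

Vance is a knight, Gita is a knight, Xiu is a knight, and Cara is a knight.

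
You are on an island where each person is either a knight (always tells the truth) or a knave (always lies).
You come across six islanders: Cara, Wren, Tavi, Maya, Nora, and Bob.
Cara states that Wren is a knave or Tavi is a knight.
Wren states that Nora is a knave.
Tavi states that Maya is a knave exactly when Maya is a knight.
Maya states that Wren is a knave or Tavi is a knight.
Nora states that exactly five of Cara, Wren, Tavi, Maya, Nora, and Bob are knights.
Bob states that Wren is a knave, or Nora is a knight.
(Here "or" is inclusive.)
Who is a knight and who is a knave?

Cara is a knave, Wren is a knight, Tavi is a knave, Maya is a knave, Nora is a knave, and Bob is a knave.

Cara is a knave; "Wren is a knave or Tavi is a knight" is False, as required.
Wren is a knight; "Nora is a knave" is true, as required.
Since Tavi is a knave, "Maya is a knave exactly when Maya is a knight" needs to be False, which holds.
Maya (knave): "Wren is a knave or Tavi is a knight" — False. ✓
Nora is a knave, so "exactly five of Cara, Wren, Tavi, Maya, Nora, and Bob are knights" must be False — and it is.
Bob is a knave, so "Wren is a knave, or Nora is a knight" must be False — and it is.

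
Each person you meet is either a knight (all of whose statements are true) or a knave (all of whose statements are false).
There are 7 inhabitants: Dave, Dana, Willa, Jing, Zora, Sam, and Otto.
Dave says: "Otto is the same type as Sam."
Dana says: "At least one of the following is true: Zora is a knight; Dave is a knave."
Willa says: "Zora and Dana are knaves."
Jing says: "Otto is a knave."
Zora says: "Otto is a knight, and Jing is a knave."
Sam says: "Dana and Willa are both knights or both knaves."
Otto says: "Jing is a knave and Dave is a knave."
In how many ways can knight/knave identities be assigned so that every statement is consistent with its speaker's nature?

2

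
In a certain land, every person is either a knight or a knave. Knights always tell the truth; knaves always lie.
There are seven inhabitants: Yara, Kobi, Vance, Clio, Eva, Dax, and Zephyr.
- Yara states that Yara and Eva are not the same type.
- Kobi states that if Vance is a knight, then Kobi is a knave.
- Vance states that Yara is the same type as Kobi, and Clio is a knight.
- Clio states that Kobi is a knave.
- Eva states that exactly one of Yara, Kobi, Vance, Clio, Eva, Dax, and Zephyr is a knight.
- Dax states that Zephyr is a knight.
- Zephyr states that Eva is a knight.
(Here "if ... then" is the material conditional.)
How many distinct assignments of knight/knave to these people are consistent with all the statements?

1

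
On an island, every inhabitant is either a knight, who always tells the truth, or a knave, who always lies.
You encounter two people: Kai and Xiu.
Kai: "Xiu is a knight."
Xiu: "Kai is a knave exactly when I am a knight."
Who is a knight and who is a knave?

Knights: none. Knaves: Kai and Xiu.

Suppose Kai is a knight. Then Kai's statement "Xiu is a knight" would have to be true. Checking the 2 ways to assign the others, none is consistent with every speaker.
(For instance, with Xiu=knave, Kai's claim "Xiu is a knight" comes out false where it would need to be true.)
So Kai must be a knave, making "Xiu is a knight" false. Taking Kai=knave, Xiu=knave, each remaining statement checks out:
  Xiu (knave): "Kai is a knave exactly when I am a knight" — false. ✓
This is the unique consistent assignment.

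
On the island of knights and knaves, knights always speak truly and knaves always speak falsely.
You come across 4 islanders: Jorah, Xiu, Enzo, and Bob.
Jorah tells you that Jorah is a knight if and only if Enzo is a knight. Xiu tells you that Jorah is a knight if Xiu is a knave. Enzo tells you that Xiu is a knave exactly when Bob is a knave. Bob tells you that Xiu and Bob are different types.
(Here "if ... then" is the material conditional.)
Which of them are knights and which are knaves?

Knights: Enzo. Knaves: Jorah, Xiu, and Bob.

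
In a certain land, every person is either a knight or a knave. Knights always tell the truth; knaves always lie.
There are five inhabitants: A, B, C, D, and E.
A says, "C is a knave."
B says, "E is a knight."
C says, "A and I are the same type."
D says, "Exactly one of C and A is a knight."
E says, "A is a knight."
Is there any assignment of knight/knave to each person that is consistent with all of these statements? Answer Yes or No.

Yes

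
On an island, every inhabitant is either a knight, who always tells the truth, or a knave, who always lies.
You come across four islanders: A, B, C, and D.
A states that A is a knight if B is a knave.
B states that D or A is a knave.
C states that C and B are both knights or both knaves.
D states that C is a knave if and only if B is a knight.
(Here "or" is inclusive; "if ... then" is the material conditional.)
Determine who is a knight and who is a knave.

A (knight): "A is a knight if B is a knave" — true. ✓
B (knight): "D or A is a knave" — true. ✓
As a knight, C's statement "C and B are both knights or both knaves" should be true; it is.
As a knave, D's statement "C is a knave if and only if B is a knight" should be false; it is.

A is a knight, B is a knight, C is a knight, and D is a knave.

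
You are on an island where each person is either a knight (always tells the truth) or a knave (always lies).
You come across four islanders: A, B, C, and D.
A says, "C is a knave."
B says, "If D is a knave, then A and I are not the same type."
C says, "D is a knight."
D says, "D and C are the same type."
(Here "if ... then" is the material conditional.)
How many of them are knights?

3

The unique consistent assignment is A=knave, B=knight, C=knight, D=knight.
That has 3 knights.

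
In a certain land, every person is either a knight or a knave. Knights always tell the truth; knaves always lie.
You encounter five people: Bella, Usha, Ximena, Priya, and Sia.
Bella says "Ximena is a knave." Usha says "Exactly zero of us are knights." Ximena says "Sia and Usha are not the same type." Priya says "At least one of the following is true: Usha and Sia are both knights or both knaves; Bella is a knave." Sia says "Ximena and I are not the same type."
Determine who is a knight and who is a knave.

As a knight, Bella's statement "Ximena is a knave" should be True; it is.
As a knave, Usha's statement "exactly zero of us are knights" should be False; it is.
Ximena (knave): "Sia and Usha are not the same type" — False. ✓
Since Priya is a knight, "at least one of the following is true: Usha and Sia are both knights or both knaves; Bella is a knave" needs to be True, which holds.
Sia is a knave; "Ximena and I are not the same type" is False, as required.

Knights: Bella and Priya. Knaves: Usha, Ximena, and Sia.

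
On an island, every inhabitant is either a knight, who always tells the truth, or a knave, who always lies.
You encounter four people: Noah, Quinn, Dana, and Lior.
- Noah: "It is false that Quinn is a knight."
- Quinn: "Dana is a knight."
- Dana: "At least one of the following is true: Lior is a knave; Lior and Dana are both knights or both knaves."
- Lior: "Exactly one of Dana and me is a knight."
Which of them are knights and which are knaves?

Suppose Noah is a knave. Then Noah's statement "it is false that Quinn is a knight" would have to be false. Checking the 8 ways to assign the others, none is consistent with every speaker.
(For instance, with Quinn=knave, Dana=knave, Lior=knight, Noah's claim "it is false that Quinn is a knight" comes out true where it would need to be false.)
So Noah must be a knight, making "it is false that Quinn is a knight" true. Taking Noah=knight, Quinn=knave, Dana=knave, Lior=knight, each remaining statement checks out:
  Quinn (knave): "Dana is a knight" — false. ✓
  Dana (knave): "at least one of the following is true: Lior is a knave; Lior and Dana are both knights or both knaves" — false. ✓
  Lior (knight): "exactly one of Dana and me is a knight" — true. ✓
This is the unique consistent assignment.

Knights: Noah and Lior. Knaves: Quinn and Dana.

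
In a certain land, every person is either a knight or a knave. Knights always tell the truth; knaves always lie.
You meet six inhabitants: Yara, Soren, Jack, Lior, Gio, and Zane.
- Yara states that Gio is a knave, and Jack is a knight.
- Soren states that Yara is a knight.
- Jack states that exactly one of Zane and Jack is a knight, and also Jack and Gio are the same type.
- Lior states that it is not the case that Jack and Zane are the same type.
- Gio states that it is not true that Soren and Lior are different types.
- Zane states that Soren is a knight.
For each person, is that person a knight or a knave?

Yara is a knave, Soren is a knave, Jack is a knave, Lior is a knave, Gio is a knight, and Zane is a knave.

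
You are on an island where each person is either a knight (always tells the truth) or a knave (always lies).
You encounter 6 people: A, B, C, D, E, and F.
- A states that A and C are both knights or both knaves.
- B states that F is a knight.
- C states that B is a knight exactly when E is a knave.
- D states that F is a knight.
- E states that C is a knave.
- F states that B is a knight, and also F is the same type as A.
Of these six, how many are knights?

5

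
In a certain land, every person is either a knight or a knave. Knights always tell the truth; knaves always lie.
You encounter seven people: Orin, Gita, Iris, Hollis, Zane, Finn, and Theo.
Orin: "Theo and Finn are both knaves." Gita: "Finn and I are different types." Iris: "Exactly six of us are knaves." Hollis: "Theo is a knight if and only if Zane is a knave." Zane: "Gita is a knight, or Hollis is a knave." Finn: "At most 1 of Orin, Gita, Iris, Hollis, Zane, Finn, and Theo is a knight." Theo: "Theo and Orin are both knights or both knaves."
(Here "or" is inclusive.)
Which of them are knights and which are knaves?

Knights: Orin, Gita, Hollis, and Zane. Knaves: Iris, Finn, and Theo.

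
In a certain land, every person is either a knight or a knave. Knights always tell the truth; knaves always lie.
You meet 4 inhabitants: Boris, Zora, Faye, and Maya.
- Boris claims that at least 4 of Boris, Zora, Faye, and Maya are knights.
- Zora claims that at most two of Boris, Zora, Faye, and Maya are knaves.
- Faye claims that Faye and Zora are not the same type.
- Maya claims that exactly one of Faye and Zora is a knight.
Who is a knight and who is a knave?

Boris is a knave, Zora is a knave, Faye is a knave, and Maya is a knave.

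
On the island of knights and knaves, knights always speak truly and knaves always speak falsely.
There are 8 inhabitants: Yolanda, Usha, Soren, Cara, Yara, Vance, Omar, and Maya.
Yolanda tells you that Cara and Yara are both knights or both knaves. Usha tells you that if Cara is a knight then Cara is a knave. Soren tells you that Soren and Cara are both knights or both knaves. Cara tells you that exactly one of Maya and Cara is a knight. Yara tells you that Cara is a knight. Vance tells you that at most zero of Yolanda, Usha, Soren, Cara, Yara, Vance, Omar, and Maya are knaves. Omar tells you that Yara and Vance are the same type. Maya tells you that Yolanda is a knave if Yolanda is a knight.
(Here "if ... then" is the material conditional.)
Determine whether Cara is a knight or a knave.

Consistent assignments: {Yolanda=knight, Usha=knave, Soren=knight, Cara=knight, Yara=knight, Vance=knave, Omar=knave, Maya=knave}; {Yolanda=knight, Usha=knave, Soren=knave, Cara=knight, Yara=knight, Vance=knave, Omar=knave, Maya=knave}
In every consistent assignment, Cara is a knight.

Cara is a knight.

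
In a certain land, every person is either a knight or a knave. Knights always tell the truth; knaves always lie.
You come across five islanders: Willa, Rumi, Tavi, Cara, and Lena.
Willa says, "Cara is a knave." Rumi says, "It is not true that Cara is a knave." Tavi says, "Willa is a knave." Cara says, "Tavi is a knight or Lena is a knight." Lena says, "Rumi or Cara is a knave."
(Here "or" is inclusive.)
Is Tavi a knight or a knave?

Consistent assignments: {Willa=knave, Rumi=knight, Tavi=knight, Cara=knight, Lena=knave}
In every consistent assignment, Tavi is a knight.

Tavi is a knight.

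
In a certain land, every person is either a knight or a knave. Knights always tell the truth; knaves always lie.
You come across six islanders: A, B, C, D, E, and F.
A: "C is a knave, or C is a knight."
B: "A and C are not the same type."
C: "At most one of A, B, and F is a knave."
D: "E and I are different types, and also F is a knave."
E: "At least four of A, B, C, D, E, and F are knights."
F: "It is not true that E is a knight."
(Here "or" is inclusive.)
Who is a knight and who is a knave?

A is a knight, B is a knave, C is a knight, D is a knave, E is a knave, and F is a knight.

A (knight): "C is a knave, or C is a knight" — True. ✓
B is a knave, and the claim "A and C are not the same type" is indeed False.
C is a knight; "at most one of A, B, and F is a knave" is True, as required.
D is a knave, and the claim "E and I are different types, and also F is a knave" is indeed False.
Since E is a knave, "at least four of A, B, C, D, E, and F are knights" needs to be False, which holds.
F is a knight, so "it is not true that E is a knight" must be True — and it is.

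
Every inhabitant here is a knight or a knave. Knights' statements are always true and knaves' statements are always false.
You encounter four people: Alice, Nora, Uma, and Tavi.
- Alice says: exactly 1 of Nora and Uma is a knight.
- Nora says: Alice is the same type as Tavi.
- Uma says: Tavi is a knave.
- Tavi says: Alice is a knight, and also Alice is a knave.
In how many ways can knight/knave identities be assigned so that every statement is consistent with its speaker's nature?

2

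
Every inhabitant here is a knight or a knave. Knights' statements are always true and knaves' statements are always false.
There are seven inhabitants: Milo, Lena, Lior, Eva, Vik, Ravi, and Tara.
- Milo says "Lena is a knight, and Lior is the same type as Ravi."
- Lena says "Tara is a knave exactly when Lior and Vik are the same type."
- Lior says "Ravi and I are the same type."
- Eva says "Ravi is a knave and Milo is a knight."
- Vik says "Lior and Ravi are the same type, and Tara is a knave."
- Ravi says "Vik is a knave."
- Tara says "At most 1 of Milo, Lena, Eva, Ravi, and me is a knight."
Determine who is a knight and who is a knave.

Milo is a knave, Lena is a knight, Lior is a knave, Eva is a knave, Vik is a knave, Ravi is a knight, and Tara is a knave.

Since Milo is a knave, "Lena is a knight, and Lior is the same type as Ravi" needs to be False, which holds.
Lena (knight): "Tara is a knave exactly when Lior and Vik are the same type" — True. ✓
As a knave, Lior's statement "Ravi and I are the same type" should be False; it is.
As a knave, Eva's statement "Ravi is a knave and Milo is a knight" should be False; it is.
Since Vik is a knave, "Lior and Ravi are the same type, and Tara is a knave" needs to be False, which holds.
Ravi (knight): "Vik is a knave" — True. ✓
As a knave, Tara's statement "at most 1 of Milo, Lena, Eva, Ravi, and me is a knight" should be False; it is.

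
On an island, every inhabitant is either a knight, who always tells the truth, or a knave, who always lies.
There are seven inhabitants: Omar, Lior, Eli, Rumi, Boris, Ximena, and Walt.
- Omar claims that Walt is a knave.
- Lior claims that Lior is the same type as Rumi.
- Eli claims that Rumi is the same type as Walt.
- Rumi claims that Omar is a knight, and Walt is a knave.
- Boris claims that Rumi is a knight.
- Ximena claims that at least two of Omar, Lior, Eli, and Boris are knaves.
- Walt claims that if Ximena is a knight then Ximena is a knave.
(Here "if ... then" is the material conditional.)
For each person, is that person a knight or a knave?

Omar is a knight, and the claim "Walt is a knave" is indeed true.
As a knave, Lior's statement "Lior is the same type as Rumi" should be False; it is.
Eli is a knave, so "Rumi is the same type as Walt" must be False — and it is.
Rumi is a knight; "Omar is a knight, and Walt is a knave" is true, as required.
Boris is a knight, and the claim "Rumi is a knight" is indeed true.
Ximena is a knight, and the claim "at least two of Omar, Lior, Eli, and Boris are knaves" is indeed true.
Walt is a knave, and the claim "if Ximena is a knight then Ximena is a knave" is indeed False.

Omar is a knight, Lior is a knave, Eli is a knave, Rumi is a knight, Boris is a knight, Ximena is a knight, and Walt is a knave.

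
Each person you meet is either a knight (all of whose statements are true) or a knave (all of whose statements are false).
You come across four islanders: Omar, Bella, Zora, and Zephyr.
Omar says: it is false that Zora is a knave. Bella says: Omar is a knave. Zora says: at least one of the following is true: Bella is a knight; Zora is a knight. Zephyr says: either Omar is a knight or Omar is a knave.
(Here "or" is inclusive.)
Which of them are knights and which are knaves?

Omar (knight): "it is false that Zora is a knave" — True. ✓
Bella is a knave, so "Omar is a knave" must be false — and it is.
Zora is a knight, and the claim "at least one of the following is true: Bella is a knight; Zora is a knight" is indeed True.
Zephyr is a knight, so "either Omar is a knight or Omar is a knave" must be True — and it is.

Omar is a knight, Bella is a knave, Zora is a knight, and Zephyr is a knight.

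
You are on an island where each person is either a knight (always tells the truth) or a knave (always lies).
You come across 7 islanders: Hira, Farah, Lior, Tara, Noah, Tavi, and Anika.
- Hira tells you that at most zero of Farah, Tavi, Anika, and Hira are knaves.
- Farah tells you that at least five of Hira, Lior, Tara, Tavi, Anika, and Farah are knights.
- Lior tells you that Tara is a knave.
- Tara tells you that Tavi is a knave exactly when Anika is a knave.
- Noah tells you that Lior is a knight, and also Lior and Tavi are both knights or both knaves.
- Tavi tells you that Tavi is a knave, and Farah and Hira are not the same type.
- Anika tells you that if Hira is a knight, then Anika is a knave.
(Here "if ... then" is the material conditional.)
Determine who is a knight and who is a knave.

Since Hira is a knave, "at most zero of Farah, Tavi, Anika, and Hira are knaves" needs to be False, which holds.
Farah (knave): "at least five of Hira, Lior, Tara, Tavi, Anika, and Farah are knights" — False. ✓
Since Lior is a knight, "Tara is a knave" needs to be true, which holds.
As a knave, Tara's statement "Tavi is a knave exactly when Anika is a knave" should be False; it is.
Noah is a knave, and the claim "Lior is a knight, and also Lior and Tavi are both knights or both knaves" is indeed False.
Tavi is a knave, so "Tavi is a knave, and Farah and Hira are not the same type" must be False — and it is.
As a knight, Anika's statement "if Hira is a knight, then Anika is a knave" should be true; it is.

Hira is a knave, Farah is a knave, Lior is a knight, Tara is a knave, Noah is a knave, Tavi is a knave, and Anika is a knight.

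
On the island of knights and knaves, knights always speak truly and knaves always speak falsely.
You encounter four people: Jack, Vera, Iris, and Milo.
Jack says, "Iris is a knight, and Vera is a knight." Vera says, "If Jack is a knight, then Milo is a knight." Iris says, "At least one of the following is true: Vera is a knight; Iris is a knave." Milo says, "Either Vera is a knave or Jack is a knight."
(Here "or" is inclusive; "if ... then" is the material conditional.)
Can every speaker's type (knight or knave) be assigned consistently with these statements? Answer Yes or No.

Yes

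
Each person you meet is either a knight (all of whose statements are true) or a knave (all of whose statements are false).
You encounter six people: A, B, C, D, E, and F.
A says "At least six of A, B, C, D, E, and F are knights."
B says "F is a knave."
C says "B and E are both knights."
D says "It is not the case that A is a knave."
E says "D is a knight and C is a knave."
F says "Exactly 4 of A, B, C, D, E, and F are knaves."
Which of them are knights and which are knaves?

A is a knave, B is a knight, C is a knave, D is a knave, E is a knave, and F is a knave.

A is a knave; "at least six of A, B, C, D, E, and F are knights" is false, as required.
Since B is a knight, "F is a knave" needs to be true, which holds.
C is a knave, and the claim "B and E are both knights" is indeed false.
D is a knave, and the claim "it is not the case that A is a knave" is indeed false.
E is a knave, so "D is a knight and C is a knave" must be false — and it is.
As a knave, F's statement "exactly 4 of A, B, C, D, E, and F are knaves" should be false; it is.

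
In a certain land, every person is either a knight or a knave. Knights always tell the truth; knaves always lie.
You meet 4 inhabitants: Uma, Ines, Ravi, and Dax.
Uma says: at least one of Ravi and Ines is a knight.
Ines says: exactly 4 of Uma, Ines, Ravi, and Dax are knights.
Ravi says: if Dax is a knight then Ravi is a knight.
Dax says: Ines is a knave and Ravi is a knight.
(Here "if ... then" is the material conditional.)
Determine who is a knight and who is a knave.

As a knight, Uma's statement "at least one of Ravi and Ines is a knight" should be true; it is.
Ines is a knave; "exactly 4 of Uma, Ines, Ravi, and Dax are knights" is false, as required.
Since Ravi is a knight, "if Dax is a knight then Ravi is a knight" needs to be true, which holds.
Dax is a knight, and the claim "Ines is a knave and Ravi is a knight" is indeed true.

Knights: Uma, Ravi, and Dax. Knaves: Ines.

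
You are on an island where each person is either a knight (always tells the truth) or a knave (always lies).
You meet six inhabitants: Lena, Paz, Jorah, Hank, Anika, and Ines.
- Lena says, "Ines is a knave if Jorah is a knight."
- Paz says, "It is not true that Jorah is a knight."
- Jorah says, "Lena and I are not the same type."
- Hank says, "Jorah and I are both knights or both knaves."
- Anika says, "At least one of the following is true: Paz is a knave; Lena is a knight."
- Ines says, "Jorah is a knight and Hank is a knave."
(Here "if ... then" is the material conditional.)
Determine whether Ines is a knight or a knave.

Ines is a knight.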